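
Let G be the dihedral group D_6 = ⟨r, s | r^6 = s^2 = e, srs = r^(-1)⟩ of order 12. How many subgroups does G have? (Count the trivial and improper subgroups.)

16

|G| = 12, so by Lagrange every subgroup order divides 12. Divisors: 1, 2, 3, 4, 6, 12.
Subgroups by order — order 1: 1; order 2: 7; order 3: 1; order 4: 3; order 6: 3; order 12: 1.
Total: 1 + 7 + 1 + 3 + 3 + 1 = 16.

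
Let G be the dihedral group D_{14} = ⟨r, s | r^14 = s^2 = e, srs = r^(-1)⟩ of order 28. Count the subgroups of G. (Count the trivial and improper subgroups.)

|G| = 28, so by Lagrange every subgroup order divides 28. Divisors: 1, 2, 4, 7, 14, 28.
Subgroups by order — order 1: 1; order 2: 15; order 4: 7; order 7: 1; order 14: 3; order 28: 1.
Total: 1 + 15 + 7 + 1 + 3 + 1 = 28.

28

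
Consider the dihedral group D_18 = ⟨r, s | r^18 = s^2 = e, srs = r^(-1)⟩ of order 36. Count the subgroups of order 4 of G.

9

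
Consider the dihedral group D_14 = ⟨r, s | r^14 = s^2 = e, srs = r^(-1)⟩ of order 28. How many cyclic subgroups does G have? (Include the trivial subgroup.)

18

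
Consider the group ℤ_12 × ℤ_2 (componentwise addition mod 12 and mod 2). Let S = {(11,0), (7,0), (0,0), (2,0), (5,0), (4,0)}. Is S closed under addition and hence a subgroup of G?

No

(4,0) ∈ S but its inverse (8,0) ∉ S, so S is not a subgroup.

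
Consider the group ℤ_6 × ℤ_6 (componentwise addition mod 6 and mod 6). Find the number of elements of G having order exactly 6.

An element (a,b) has order lcm(ord(a), ord(b)); count pairs with lcm equal to 6.
Enumerating gives 24 such elements.

24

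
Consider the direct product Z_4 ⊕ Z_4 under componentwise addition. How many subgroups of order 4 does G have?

7

|G| = 16 and 4 | 16, so subgroups of order 4 are possible by Lagrange.
The subgroups of order 4 are: {(0,0), (0,1), (0,2), (0,3)}; {(0,0), (0,2), (2,0), (2,2)}; {(0,0), (0,2), (2,1), (2,3)}; {(0,0), (1,0), (2,0), (3,0)}; … (7 in all).
So G has 7 subgroups of order 4.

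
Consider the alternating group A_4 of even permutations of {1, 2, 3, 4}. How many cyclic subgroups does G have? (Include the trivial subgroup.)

8

A cyclic subgroup of order d is generated by each of its φ(d) elements of order d, so the cyclic subgroups of order d number (#elements of order d)/φ(d).
Cyclic subgroups by order — order 1: 1; order 2: 3; order 3: 4.
Total: 8.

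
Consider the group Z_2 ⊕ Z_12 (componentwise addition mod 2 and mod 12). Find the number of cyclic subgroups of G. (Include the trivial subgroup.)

12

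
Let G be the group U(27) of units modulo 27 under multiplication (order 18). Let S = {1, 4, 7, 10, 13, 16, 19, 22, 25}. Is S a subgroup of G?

Yes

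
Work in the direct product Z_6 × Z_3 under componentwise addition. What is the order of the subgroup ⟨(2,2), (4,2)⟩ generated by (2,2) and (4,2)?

|⟨(2,2)⟩| = 3 and |⟨(4,2)⟩| = 3, so |H| is a multiple of lcm(3, 3) = 3 and divides |G| = 18.
Closing under the operation: H = {(0,0), (0,1), (0,2), (2,0), (2,1), (2,2), (4,0), (4,1), (4,2)}, so |H| = 9.

9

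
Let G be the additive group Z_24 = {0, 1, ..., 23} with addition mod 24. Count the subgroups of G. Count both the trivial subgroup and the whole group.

8

Subgroups of the cyclic group Z_24 correspond bijectively to divisors of 24.
Divisors of 24: 1, 2, 3, 4, 6, 8, 12, 24.
So Z_24 has 8 subgroups.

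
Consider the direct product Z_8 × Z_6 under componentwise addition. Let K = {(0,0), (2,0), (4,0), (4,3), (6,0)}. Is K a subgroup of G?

No

|K| = 5 does not divide |G| = 48, so by Lagrange K is not a subgroup.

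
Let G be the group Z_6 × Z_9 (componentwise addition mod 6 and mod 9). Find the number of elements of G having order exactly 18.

18

An element (a,b) has order lcm(ord(a), ord(b)); count pairs with lcm equal to 18.
Enumerating gives 18 such elements.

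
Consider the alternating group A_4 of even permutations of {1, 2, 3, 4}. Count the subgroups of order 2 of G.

|G| = 12 and 2 | 12, so subgroups of order 2 are possible by Lagrange.
The subgroups of order 2 are: {e, (1 2)(3 4)}; {e, (1 3)(2 4)}; {e, (1 4)(2 3)}.
So G has 3 subgroups of order 2.

3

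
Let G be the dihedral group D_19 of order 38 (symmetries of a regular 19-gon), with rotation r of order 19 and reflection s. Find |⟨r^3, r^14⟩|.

|⟨r^3⟩| = 19 and |⟨r^14⟩| = 19, so |H| is a multiple of lcm(19, 19) = 19 and divides |G| = 38.
Closing under the operation: H = {e, r, r^2, r^3, r^4, r^5, r^6, r^7, r^8, r^9, r^10, r^11, r^12, r^13, r^14, r^15, r^16, r^17, r^18}, so |H| = 19.

19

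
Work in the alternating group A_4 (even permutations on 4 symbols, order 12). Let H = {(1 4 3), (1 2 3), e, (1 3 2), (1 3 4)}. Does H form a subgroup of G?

No

|H| = 5 does not divide |G| = 12, so by Lagrange H is not a subgroup.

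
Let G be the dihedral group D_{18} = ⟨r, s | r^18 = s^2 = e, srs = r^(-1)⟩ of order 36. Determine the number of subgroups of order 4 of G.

9

|G| = 36 and 4 | 36, so subgroups of order 4 are possible by Lagrange.
The subgroups of order 4 are: {e, r^9, rs, r^10s}; {e, r^9, r^2s, r^11s}; {e, r^9, r^3s, r^12s}; {e, r^9, r^4s, r^13s}; … (9 in all).
So G has 9 subgroups of order 4.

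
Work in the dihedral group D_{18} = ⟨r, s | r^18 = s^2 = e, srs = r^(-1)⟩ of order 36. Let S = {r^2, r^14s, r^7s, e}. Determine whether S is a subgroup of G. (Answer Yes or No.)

No

r^2 ∈ S but its inverse r^16 ∉ S, so S is not a subgroup.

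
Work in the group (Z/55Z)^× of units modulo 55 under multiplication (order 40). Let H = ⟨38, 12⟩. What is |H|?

20

|⟨38⟩| = 20 and |⟨12⟩| = 4, so |H| is a multiple of lcm(20, 4) = 20 and divides |G| = 40.
Closing under the operation: H = {1, 3, 4, 9, 12, 14, 16, 23, 26, 27, 31, 34, 36, 37, 38, 42, 47, 48, 49, 53}, so |H| = 20.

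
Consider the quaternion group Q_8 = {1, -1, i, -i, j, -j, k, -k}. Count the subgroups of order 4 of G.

|G| = 8 and 4 | 8, so subgroups of order 4 are possible by Lagrange.
The subgroups of order 4 are: {1, -1, i, -i}; {1, -1, j, -j}; {1, -1, k, -k}.
So G has 3 subgroups of order 4.

3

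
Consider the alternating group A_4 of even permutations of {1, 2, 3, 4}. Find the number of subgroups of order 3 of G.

4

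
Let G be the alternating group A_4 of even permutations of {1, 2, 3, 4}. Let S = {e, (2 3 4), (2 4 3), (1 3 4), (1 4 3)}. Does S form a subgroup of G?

|S| = 5 does not divide |G| = 12, so by Lagrange S is not a subgroup.

No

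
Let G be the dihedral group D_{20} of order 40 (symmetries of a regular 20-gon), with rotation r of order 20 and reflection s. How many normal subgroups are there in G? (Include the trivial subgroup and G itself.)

9

G has 48 subgroups. Checking conjugation-invariance by order — order 1: 1/1 normal; order 2: 1/21 normal; order 4: 1/11 normal; order 5: 1/1 normal; order 8: 0/5 normal; order 10: 1/5 normal; order 20: 3/3 normal; order 40: 1/1 normal.
Total normal subgroups: 9.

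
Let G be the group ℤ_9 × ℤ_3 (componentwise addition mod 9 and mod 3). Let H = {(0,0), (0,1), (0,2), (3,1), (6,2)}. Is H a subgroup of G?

|H| = 5 does not divide |G| = 27, so by Lagrange H is not a subgroup.

No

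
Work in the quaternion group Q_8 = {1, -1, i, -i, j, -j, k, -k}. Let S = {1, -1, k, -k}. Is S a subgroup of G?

|S| = 4 divides |G| = 8, consistent with Lagrange.
S contains the identity, every element's inverse is in S, and S is closed under ·: it is a subgroup.
In fact S = ⟨-k⟩.

Yes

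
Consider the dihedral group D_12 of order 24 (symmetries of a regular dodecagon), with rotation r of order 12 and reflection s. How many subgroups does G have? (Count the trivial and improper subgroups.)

|G| = 24, so by Lagrange every subgroup order divides 24. Divisors: 1, 2, 3, 4, 6, 8, 12, 24.
Subgroups by order — order 1: 1; order 2: 13; order 3: 1; order 4: 7; order 6: 5; order 8: 3; order 12: 3; order 24: 1.
Total: 1 + 13 + 1 + 7 + 5 + 3 + 3 + 1 = 34.

34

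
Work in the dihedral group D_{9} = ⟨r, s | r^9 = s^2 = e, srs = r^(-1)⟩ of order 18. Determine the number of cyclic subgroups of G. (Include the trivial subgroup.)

Group the elements of G by the cyclic subgroup they generate; each cyclic subgroup of order d accounts for φ(d) elements.
Cyclic subgroups by order — order 1: 1; order 2: 9; order 3: 1; order 9: 1.
Total: 12.

12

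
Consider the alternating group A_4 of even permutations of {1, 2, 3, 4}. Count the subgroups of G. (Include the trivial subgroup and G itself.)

10

|G| = 12, so by Lagrange every subgroup order divides 12. Divisors: 1, 2, 3, 4, 6, 12.
Subgroups by order — order 1: 1; order 2: 3; order 3: 4; order 4: 1; order 6: 0; order 12: 1.
Total: 1 + 3 + 4 + 1 + 0 + 1 = 10.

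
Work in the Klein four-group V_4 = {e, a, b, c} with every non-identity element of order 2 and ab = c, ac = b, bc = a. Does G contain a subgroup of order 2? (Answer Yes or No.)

2 | 4. A subgroup of order 2 is {e, a}.

Yes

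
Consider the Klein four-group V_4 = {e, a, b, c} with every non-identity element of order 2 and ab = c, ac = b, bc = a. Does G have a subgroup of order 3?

3 does not divide |G| = 4, so by Lagrange no subgroup of order 3 exists.

No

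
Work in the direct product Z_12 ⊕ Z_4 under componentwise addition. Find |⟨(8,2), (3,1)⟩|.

|⟨(8,2)⟩| = 6 and |⟨(3,1)⟩| = 4, so |H| is a multiple of lcm(6, 4) = 12 and divides |G| = 48.
Closing under the operation: H = {(0,0), (0,2), (1,1), (1,3), (2,0), (2,2), (3,1), (3,3), (4,0), (4,2), (5,1), (5,3), (6,0), (6,2), (7,1), (7,3), (8,0), (8,2), (9,1), (9,3), (10,0), (10,2), (11,1), (11,3)}, so |H| = 24.

24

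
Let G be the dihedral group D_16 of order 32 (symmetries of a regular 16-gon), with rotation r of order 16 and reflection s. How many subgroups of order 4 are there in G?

9

|G| = 32 and 4 | 32, so subgroups of order 4 are possible by Lagrange.
The subgroups of order 4 are: {e, r^8, r^2s, r^10s}; {e, r^8, r^3s, r^11s}; {e, r^4, r^8, r^12}; {e, r^8, r^4s, r^12s}; … (9 in all).
So G has 9 subgroups of order 4.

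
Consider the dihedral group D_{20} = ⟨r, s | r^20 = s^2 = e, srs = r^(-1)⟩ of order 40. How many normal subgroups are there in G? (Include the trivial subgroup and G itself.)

G has 48 subgroups. Checking conjugation-invariance by order — order 1: 1/1 normal; order 2: 1/21 normal; order 4: 1/11 normal; order 5: 1/1 normal; order 8: 0/5 normal; order 10: 1/5 normal; order 20: 3/3 normal; order 40: 1/1 normal.
Total normal subgroups: 9.

9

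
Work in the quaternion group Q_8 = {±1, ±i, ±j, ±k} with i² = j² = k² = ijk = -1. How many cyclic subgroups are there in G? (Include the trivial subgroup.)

5

Group the elements of G by the cyclic subgroup they generate; each cyclic subgroup of order d accounts for φ(d) elements.
Cyclic subgroups by order — order 1: 1; order 2: 1; order 4: 3.
Total: 5.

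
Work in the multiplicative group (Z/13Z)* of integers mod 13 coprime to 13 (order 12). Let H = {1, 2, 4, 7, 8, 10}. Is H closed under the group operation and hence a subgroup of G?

No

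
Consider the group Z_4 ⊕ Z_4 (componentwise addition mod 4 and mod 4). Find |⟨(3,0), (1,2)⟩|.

8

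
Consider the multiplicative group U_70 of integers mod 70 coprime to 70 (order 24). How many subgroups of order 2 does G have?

3

|G| = 24 and 2 | 24, so subgroups of order 2 are possible by Lagrange.
The subgroups of order 2 are: {1, 29}; {1, 41}; {1, 69}.
So G has 3 subgroups of order 2.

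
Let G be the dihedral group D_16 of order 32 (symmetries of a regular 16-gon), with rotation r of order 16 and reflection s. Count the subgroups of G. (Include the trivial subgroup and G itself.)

36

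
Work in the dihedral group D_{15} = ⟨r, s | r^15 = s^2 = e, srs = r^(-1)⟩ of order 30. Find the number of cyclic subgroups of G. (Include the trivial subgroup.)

Group the elements of G by the cyclic subgroup they generate; each cyclic subgroup of order d accounts for φ(d) elements.
Cyclic subgroups by order — order 1: 1; order 2: 15; order 3: 1; order 5: 1; order 15: 1.
Total: 19.

19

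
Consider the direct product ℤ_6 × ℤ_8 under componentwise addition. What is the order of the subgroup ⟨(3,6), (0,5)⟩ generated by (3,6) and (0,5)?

16

|⟨(3,6)⟩| = 4 and |⟨(0,5)⟩| = 8, so |H| is a multiple of lcm(4, 8) = 8 and divides |G| = 48.
Closing under the operation: H = {(0,0), (0,1), (0,2), (0,3), (0,4), (0,5), (0,6), (0,7), (3,0), (3,1), (3,2), (3,3), (3,4), (3,5), (3,6), (3,7)}, so |H| = 16.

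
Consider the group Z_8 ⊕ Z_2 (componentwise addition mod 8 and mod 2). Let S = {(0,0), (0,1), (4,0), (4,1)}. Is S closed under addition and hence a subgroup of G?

|S| = 4 divides |G| = 16, consistent with Lagrange.
S contains the identity, every element's inverse is in S, and S is closed under +: it is a subgroup.

Yes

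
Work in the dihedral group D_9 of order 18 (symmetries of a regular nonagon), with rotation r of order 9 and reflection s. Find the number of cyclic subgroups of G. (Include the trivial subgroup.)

Group the elements of G by the cyclic subgroup they generate; each cyclic subgroup of order d accounts for φ(d) elements.
Cyclic subgroups by order — order 1: 1; order 2: 9; order 3: 1; order 9: 1.
Total: 12.

12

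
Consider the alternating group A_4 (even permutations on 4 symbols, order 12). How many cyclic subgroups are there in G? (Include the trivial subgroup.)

A cyclic subgroup of order d is generated by each of its φ(d) elements of order d, so the cyclic subgroups of order d number (#elements of order d)/φ(d).
Cyclic subgroups by order — order 1: 1; order 2: 3; order 3: 4.
Total: 8.

8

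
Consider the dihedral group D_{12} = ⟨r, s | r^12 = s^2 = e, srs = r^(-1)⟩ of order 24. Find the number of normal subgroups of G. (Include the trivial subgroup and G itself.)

9

G has 34 subgroups. Checking conjugation-invariance by order — order 1: 1/1 normal; order 2: 1/13 normal; order 3: 1/1 normal; order 4: 1/7 normal; order 6: 1/5 normal; order 8: 0/3 normal; order 12: 3/3 normal; order 24: 1/1 normal.
Total normal subgroups: 9.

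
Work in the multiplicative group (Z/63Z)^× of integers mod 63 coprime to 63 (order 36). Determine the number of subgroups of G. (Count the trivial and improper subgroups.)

30

|G| = 36, so by Lagrange every subgroup order divides 36. Divisors: 1, 2, 3, 4, 6, 9, 12, 18, 36.
Subgroups by order — order 1: 1; order 2: 3; order 3: 4; order 4: 1; order 6: 12; order 9: 1; order 12: 4; order 18: 3; order 36: 1.
Total: 1 + 3 + 4 + 1 + 12 + 1 + 4 + 3 + 1 = 30.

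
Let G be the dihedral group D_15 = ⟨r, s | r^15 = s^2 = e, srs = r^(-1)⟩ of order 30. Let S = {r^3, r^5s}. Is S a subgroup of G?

The identity e ∉ S, so S is not a subgroup.

No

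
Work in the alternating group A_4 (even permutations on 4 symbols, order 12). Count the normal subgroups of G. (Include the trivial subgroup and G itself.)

G has 10 subgroups. Checking conjugation-invariance by order — order 1: 1/1 normal; order 2: 0/3 normal; order 3: 0/4 normal; order 4: 1/1 normal; order 12: 1/1 normal.
Total normal subgroups: 3.

3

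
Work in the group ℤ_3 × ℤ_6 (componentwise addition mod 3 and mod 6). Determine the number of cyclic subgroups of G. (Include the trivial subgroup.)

10

Group the elements of G by the cyclic subgroup they generate; each cyclic subgroup of order d accounts for φ(d) elements.
Cyclic subgroups by order — order 1: 1; order 2: 1; order 3: 4; order 6: 4.
Total: 10.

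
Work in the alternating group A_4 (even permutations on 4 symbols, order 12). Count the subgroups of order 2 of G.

|G| = 12 and 2 | 12, so subgroups of order 2 are possible by Lagrange.
The subgroups of order 2 are: {e, (1 2)(3 4)}; {e, (1 3)(2 4)}; {e, (1 4)(2 3)}.
So G has 3 subgroups of order 2.

3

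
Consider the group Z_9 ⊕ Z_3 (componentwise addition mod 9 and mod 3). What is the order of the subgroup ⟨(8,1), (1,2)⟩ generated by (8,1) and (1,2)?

|⟨(8,1)⟩| = 9 and |⟨(1,2)⟩| = 9, so |H| is a multiple of lcm(9, 9) = 9 and divides |G| = 27.
Closing under the operation: H = {(0,0), (1,2), (2,1), (3,0), (4,2), (5,1), (6,0), (7,2), (8,1)}, so |H| = 9.

9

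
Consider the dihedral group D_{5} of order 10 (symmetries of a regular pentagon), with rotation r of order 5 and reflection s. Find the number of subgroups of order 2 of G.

5

|G| = 10 and 2 | 10, so subgroups of order 2 are possible by Lagrange.
The subgroups of order 2 are: {e, r^2s}; {e, r^3s}; {e, r^4s}; {e, rs}; … (5 in all).
So G has 5 subgroups of order 2.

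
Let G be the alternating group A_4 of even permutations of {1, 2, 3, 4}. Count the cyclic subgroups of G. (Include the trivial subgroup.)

8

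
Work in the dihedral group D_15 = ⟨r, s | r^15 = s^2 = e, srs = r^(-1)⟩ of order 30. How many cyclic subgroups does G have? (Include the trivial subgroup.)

19

Each element a generates a cyclic subgroup ⟨a⟩; distinct elements may generate the same one (a cyclic group of order d has φ(d) generators).
Cyclic subgroups by order — order 1: 1; order 2: 15; order 3: 1; order 5: 1; order 15: 1.
Total: 19.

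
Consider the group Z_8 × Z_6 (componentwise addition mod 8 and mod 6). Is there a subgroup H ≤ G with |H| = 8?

Yes

8 | 48. A subgroup of order 8 is {(0,0), (0,3), (2,0), (2,3), (4,0), (4,3), (6,0), (6,3)}.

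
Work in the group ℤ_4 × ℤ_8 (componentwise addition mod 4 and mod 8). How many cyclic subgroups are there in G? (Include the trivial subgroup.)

14

Group the elements of G by the cyclic subgroup they generate; each cyclic subgroup of order d accounts for φ(d) elements.
Cyclic subgroups by order — order 1: 1; order 2: 3; order 4: 6; order 8: 4.
Total: 14.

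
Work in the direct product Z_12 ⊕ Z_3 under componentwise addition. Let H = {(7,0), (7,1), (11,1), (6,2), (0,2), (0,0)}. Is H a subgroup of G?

No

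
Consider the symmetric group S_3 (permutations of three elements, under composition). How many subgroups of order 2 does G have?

|G| = 6 and 2 | 6, so subgroups of order 2 are possible by Lagrange.
The subgroups of order 2 are: {e, (1 2)}; {e, (1 3)}; {e, (2 3)}.
So G has 3 subgroups of order 2.

3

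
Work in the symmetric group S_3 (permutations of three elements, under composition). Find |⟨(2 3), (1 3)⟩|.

6

|⟨(2 3)⟩| = 2 and |⟨(1 3)⟩| = 2, so |H| is a multiple of lcm(2, 2) = 2 and divides |G| = 6.
Closing {(2 3), (1 3)} under the group operation gives all of G, so |H| = 6.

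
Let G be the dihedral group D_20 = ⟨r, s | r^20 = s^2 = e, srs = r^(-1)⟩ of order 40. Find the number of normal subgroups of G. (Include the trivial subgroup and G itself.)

9

G has 48 subgroups. Checking conjugation-invariance by order — order 1: 1/1 normal; order 2: 1/21 normal; order 4: 1/11 normal; order 5: 1/1 normal; order 8: 0/5 normal; order 10: 1/5 normal; order 20: 3/3 normal; order 40: 1/1 normal.
Total normal subgroups: 9.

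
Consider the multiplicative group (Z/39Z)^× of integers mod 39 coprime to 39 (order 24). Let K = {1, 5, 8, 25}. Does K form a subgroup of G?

|K| = 4 divides |G| = 24, consistent with Lagrange.
K contains the identity, every element's inverse is in K, and K is closed under ·: it is a subgroup.
In fact K = ⟨8⟩.

Yes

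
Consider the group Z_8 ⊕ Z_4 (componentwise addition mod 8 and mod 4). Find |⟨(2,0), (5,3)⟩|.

|⟨(2,0)⟩| = 4 and |⟨(5,3)⟩| = 8, so |H| is a multiple of lcm(4, 8) = 8 and divides |G| = 32.
Closing under the operation: H = {(0,0), (0,2), (1,1), (1,3), (2,0), (2,2), (3,1), (3,3), (4,0), (4,2), (5,1), (5,3), (6,0), (6,2), (7,1), (7,3)}, so |H| = 16.

16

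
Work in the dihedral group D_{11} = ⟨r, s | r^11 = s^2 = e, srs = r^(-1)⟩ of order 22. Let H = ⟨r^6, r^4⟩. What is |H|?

11

|⟨r^6⟩| = 11 and |⟨r^4⟩| = 11, so |H| is a multiple of lcm(11, 11) = 11 and divides |G| = 22.
Closing under the operation: H = {e, r, r^2, r^3, r^4, r^5, r^6, r^7, r^8, r^9, r^10}, so |H| = 11.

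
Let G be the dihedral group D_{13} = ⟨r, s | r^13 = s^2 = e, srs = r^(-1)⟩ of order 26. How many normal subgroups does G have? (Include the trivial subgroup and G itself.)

3

G has 16 subgroups. Checking conjugation-invariance by order — order 1: 1/1 normal; order 2: 0/13 normal; order 13: 1/1 normal; order 26: 1/1 normal.
Total normal subgroups: 3.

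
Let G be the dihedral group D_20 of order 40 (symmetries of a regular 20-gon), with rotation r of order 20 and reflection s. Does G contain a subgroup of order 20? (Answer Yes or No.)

20 | 40. A subgroup of order 20 is {e, r, r^2, r^3, r^4, r^5, r^6, r^7, r^8, r^9, r^10, r^11, r^12, r^13, r^14, r^15, r^16, r^17, r^18, r^19}.

Yes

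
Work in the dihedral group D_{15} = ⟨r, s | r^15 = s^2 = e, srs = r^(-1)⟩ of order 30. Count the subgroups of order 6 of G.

5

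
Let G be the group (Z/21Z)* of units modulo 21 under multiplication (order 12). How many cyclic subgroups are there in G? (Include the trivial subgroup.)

Group the elements of G by the cyclic subgroup they generate; each cyclic subgroup of order d accounts for φ(d) elements.
Cyclic subgroups by order — order 1: 1; order 2: 3; order 3: 1; order 6: 3.
Total: 8.

8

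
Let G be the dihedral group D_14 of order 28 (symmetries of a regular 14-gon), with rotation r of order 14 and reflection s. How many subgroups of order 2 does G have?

15

|G| = 28 and 2 | 28, so subgroups of order 2 are possible by Lagrange.
The subgroups of order 2 are: {e, r^10s}; {e, r^11s}; {e, r^12s}; {e, r^13s}; … (15 in all).
So G has 15 subgroups of order 2.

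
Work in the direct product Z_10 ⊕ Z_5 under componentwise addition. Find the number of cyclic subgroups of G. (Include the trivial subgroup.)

14

A cyclic subgroup of order d is generated by each of its φ(d) elements of order d, so the cyclic subgroups of order d number (#elements of order d)/φ(d).
Cyclic subgroups by order — order 1: 1; order 2: 1; order 5: 6; order 10: 6.
Total: 14.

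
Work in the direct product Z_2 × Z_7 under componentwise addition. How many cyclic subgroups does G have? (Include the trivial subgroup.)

4

Group the elements of G by the cyclic subgroup they generate; each cyclic subgroup of order d accounts for φ(d) elements.
Cyclic subgroups by order — order 1: 1; order 2: 1; order 7: 1; order 14: 1.
Total: 4.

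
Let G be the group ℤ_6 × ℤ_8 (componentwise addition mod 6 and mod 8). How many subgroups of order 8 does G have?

|G| = 48 and 8 | 48, so subgroups of order 8 are possible by Lagrange.
The subgroups of order 8 are: {(0,0), (0,1), (0,2), (0,3), (0,4), (0,5), (0,6), (0,7)}; {(0,0), (0,2), (0,4), (0,6), (3,0), (3,2), (3,4), (3,6)}; {(0,0), (0,2), (0,4), (0,6), (3,1), (3,3), (3,5), (3,7)}.
So G has 3 subgroups of order 8.

3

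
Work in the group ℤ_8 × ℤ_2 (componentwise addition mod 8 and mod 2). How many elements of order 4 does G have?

4

An element (a,b) has order lcm(ord(a), ord(b)); count pairs with lcm equal to 4.
Enumerating gives 4 such elements.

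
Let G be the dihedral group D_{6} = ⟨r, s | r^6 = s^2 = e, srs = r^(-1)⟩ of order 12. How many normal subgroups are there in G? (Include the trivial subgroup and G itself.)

G has 16 subgroups. Checking conjugation-invariance by order — order 1: 1/1 normal; order 2: 1/7 normal; order 3: 1/1 normal; order 4: 0/3 normal; order 6: 3/3 normal; order 12: 1/1 normal.
Total normal subgroups: 7.

7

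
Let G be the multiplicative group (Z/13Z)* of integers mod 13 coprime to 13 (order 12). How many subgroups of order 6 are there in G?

|G| = 12 and 6 | 12, so subgroups of order 6 are possible by Lagrange.
The subgroups of order 6 are: {1, 3, 4, 9, 10, 12}.
So G has 1 subgroup of order 6.

1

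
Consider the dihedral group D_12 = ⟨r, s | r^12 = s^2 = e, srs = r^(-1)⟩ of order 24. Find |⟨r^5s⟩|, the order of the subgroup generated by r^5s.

Computing powers of r^5s: the smallest k with (r^5s)^k = e is k = 2.

2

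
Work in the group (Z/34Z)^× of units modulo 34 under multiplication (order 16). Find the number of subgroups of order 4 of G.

|G| = 16 and 4 | 16, so subgroups of order 4 are possible by Lagrange.
The subgroups of order 4 are: {1, 13, 21, 33}.
So G has 1 subgroup of order 4.

1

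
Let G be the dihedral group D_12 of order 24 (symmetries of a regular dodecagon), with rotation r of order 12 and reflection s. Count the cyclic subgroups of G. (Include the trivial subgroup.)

18

A cyclic subgroup of order d is generated by each of its φ(d) elements of order d, so the cyclic subgroups of order d number (#elements of order d)/φ(d).
Cyclic subgroups by order — order 1: 1; order 2: 13; order 3: 1; order 4: 1; order 6: 1; order 12: 1.
Total: 18.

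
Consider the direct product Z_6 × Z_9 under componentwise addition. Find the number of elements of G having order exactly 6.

An element (a,b) has order lcm(ord(a), ord(b)); count pairs with lcm equal to 6.
Enumerating gives 8 such elements.

8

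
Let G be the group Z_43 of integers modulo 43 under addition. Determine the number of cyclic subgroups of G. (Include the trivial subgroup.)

Group the elements of G by the cyclic subgroup they generate; each cyclic subgroup of order d accounts for φ(d) elements.
Cyclic subgroups by order — order 1: 1; order 43: 1.
Total: 2.

2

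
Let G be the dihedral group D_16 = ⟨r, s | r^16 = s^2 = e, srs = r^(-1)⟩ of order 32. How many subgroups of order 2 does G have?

17

|G| = 32 and 2 | 32, so subgroups of order 2 are possible by Lagrange.
The subgroups of order 2 are: {e, r^10s}; {e, r^11s}; {e, r^12s}; {e, r^13s}; … (17 in all).
So G has 17 subgroups of order 2.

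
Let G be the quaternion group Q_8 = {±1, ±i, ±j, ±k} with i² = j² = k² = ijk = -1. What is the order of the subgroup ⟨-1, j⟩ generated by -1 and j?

4

|⟨-1⟩| = 2 and |⟨j⟩| = 4, so |H| is a multiple of lcm(2, 4) = 4 and divides |G| = 8.
Closing under the operation: H = {1, -1, j, -j}, so |H| = 4.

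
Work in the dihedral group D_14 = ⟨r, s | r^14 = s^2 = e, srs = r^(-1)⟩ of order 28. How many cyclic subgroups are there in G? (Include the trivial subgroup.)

Group the elements of G by the cyclic subgroup they generate; each cyclic subgroup of order d accounts for φ(d) elements.
Cyclic subgroups by order — order 1: 1; order 2: 15; order 7: 1; order 14: 1.
Total: 18.

18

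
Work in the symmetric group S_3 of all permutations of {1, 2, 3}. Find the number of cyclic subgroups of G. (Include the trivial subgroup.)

Each element a generates a cyclic subgroup ⟨a⟩; distinct elements may generate the same one (a cyclic group of order d has φ(d) generators).
Cyclic subgroups by order — order 1: 1; order 2: 3; order 3: 1.
Total: 5.

5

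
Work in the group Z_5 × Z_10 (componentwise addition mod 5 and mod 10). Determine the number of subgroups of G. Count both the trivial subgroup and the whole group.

|G| = 50, so by Lagrange every subgroup order divides 50. Divisors: 1, 2, 5, 10, 25, 50.
Subgroups by order — order 1: 1; order 2: 1; order 5: 6; order 10: 6; order 25: 1; order 50: 1.
Total: 1 + 1 + 6 + 6 + 1 + 1 = 16.

16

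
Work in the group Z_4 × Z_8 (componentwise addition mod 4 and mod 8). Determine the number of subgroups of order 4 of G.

7

|G| = 32 and 4 | 32, so subgroups of order 4 are possible by Lagrange.
The subgroups of order 4 are: {(0,0), (0,2), (0,4), (0,6)}; {(0,0), (0,4), (2,0), (2,4)}; {(0,0), (0,4), (2,2), (2,6)}; {(0,0), (1,0), (2,0), (3,0)}; … (7 in all).
So G has 7 subgroups of order 4.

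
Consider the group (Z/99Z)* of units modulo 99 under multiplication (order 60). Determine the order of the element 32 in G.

6

Compute successive powers of 32 mod 99: 32, 34, 98, 67, 65, 1; 32^6 ≡ 1 (mod 99).
So |⟨32⟩| = 6.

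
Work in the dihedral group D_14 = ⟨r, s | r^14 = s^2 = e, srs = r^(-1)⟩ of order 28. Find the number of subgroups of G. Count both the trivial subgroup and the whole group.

28

|G| = 28, so by Lagrange every subgroup order divides 28. Divisors: 1, 2, 4, 7, 14, 28.
Subgroups by order — order 1: 1; order 2: 15; order 4: 7; order 7: 1; order 14: 3; order 28: 1.
Total: 1 + 15 + 7 + 1 + 3 + 1 = 28.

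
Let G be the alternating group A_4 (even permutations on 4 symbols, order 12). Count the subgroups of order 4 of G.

1

|G| = 12 and 4 | 12, so subgroups of order 4 are possible by Lagrange.
The subgroups of order 4 are: {e, (1 2)(3 4), (1 3)(2 4), (1 4)(2 3)}.
So G has 1 subgroup of order 4.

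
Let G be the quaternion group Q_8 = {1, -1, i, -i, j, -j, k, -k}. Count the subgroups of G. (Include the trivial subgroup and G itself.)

6

|G| = 8, so by Lagrange every subgroup order divides 8. Divisors: 1, 2, 4, 8.
Subgroups by order — order 1: 1; order 2: 1; order 4: 3; order 8: 1.
Total: 1 + 1 + 3 + 1 = 6.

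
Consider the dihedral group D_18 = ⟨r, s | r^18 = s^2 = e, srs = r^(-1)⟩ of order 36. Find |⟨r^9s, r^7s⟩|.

18

|⟨r^9s⟩| = 2 and |⟨r^7s⟩| = 2, so |H| is a multiple of lcm(2, 2) = 2 and divides |G| = 36.
Closing under the operation: H = {e, r^2, r^4, r^6, r^8, r^10, r^12, r^14, r^16, rs, r^3s, r^5s, r^7s, r^9s, r^11s, r^13s, r^15s, r^17s}, so |H| = 18.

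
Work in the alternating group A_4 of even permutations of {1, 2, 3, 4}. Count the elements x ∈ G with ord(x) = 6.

0

No element of G has order 6 (even though 6 | 12).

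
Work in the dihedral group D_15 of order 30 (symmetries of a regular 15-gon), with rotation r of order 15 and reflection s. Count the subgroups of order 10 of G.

|G| = 30 and 10 | 30, so subgroups of order 10 are possible by Lagrange.
The subgroups of order 10 are: {e, r^3, r^6, r^9, r^12, rs, r^4s, r^7s, r^10s, r^13s}; {e, r^3, r^6, r^9, r^12, r^2s, r^5s, r^8s, r^11s, r^14s}; {e, r^3, r^6, r^9, r^12, s, r^3s, r^6s, r^9s, r^12s}.
So G has 3 subgroups of order 10.

3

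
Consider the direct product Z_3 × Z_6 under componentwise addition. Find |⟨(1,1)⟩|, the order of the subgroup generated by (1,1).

The order of (1,1) in Z_3 × Z_6 is lcm(ord(1) in Z_3, ord(1) in Z_6).
ord(1) = 3 and ord(1) = 6, so |⟨(1,1)⟩| = lcm(3, 6) = 6.

6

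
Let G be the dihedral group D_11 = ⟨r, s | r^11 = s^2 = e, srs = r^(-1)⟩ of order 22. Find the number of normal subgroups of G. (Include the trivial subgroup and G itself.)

G has 14 subgroups. Checking conjugation-invariance by order — order 1: 1/1 normal; order 2: 0/11 normal; order 11: 1/1 normal; order 22: 1/1 normal.
Total normal subgroups: 3.

3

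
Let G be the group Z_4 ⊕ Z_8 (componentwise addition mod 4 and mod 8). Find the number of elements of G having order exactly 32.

0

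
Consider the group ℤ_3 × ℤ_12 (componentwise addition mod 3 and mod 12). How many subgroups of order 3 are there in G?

4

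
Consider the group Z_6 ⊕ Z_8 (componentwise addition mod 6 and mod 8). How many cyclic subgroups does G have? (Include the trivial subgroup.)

Group the elements of G by the cyclic subgroup they generate; each cyclic subgroup of order d accounts for φ(d) elements.
Cyclic subgroups by order — order 1: 1; order 2: 3; order 3: 1; order 4: 2; order 6: 3; order 8: 2; order 12: 2; order 24: 2.
Total: 16.

16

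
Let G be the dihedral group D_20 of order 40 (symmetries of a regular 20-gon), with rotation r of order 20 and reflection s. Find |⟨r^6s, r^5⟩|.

8

|⟨r^6s⟩| = 2 and |⟨r^5⟩| = 4, so |H| is a multiple of lcm(2, 4) = 4 and divides |G| = 40.
Closing under the operation: H = {e, r^5, r^10, r^15, rs, r^6s, r^11s, r^16s}, so |H| = 8.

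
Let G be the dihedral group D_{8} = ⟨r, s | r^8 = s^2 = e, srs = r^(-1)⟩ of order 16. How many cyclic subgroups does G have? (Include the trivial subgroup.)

A cyclic subgroup of order d is generated by each of its φ(d) elements of order d, so the cyclic subgroups of order d number (#elements of order d)/φ(d).
Cyclic subgroups by order — order 1: 1; order 2: 9; order 4: 1; order 8: 1.
Total: 12.

12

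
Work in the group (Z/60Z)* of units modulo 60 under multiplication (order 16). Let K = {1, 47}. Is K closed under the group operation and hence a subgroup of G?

No

47 ∈ K but its inverse 23 ∉ K, so K is not a subgroup.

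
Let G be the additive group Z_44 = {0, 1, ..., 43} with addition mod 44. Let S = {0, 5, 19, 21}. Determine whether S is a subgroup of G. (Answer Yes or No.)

No

5 ∈ S but its inverse 39 ∉ S, so S is not a subgroup.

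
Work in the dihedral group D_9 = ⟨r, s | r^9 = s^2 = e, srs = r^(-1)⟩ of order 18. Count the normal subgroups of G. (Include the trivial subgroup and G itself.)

4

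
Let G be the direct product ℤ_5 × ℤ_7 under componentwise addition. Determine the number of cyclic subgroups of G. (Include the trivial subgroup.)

A cyclic subgroup of order d is generated by each of its φ(d) elements of order d, so the cyclic subgroups of order d number (#elements of order d)/φ(d).
Cyclic subgroups by order — order 1: 1; order 5: 1; order 7: 1; order 35: 1.
Total: 4.

4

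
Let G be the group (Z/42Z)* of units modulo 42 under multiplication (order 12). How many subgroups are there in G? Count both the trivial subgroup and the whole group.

10

|G| = 12, so by Lagrange every subgroup order divides 12. Divisors: 1, 2, 3, 4, 6, 12.
Subgroups by order — order 1: 1; order 2: 3; order 3: 1; order 4: 1; order 6: 3; order 12: 1.
Total: 1 + 3 + 1 + 1 + 3 + 1 = 10.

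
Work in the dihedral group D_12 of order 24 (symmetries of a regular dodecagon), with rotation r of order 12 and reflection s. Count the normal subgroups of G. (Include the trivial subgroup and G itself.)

9

G has 34 subgroups. Checking conjugation-invariance by order — order 1: 1/1 normal; order 2: 1/13 normal; order 3: 1/1 normal; order 4: 1/7 normal; order 6: 1/5 normal; order 8: 0/3 normal; order 12: 3/3 normal; order 24: 1/1 normal.
Total normal subgroups: 9.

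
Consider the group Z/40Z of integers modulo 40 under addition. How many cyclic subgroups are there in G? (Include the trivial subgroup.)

8

A cyclic subgroup of order d is generated by each of its φ(d) elements of order d, so the cyclic subgroups of order d number (#elements of order d)/φ(d).
Cyclic subgroups by order — order 1: 1; order 2: 1; order 4: 1; order 5: 1; order 8: 1; order 10: 1; order 20: 1; order 40: 1.
Total: 8.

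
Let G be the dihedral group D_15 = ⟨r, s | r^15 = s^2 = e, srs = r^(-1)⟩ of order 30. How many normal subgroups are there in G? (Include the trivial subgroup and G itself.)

5

G has 28 subgroups. Checking conjugation-invariance by order — order 1: 1/1 normal; order 2: 0/15 normal; order 3: 1/1 normal; order 5: 1/1 normal; order 6: 0/5 normal; order 10: 0/3 normal; order 15: 1/1 normal; order 30: 1/1 normal.
Total normal subgroups: 5.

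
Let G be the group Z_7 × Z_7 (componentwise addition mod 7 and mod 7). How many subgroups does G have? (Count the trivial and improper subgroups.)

10

|G| = 49, so by Lagrange every subgroup order divides 49. Divisors: 1, 7, 49.
Subgroups by order — order 1: 1; order 7: 8; order 49: 1.
Total: 1 + 8 + 1 = 10.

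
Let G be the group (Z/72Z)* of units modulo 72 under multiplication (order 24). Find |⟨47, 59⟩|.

12

|⟨47⟩| = 6 and |⟨59⟩| = 6, so |H| is a multiple of lcm(6, 6) = 6 and divides |G| = 24.
Closing under the operation: H = {1, 11, 13, 23, 25, 35, 37, 47, 49, 59, 61, 71}, so |H| = 12.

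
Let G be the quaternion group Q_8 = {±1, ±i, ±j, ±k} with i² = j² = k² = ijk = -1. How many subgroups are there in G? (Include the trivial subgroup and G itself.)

6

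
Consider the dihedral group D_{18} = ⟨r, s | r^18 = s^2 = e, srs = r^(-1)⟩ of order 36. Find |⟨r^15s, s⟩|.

|⟨r^15s⟩| = 2 and |⟨s⟩| = 2, so |H| is a multiple of lcm(2, 2) = 2 and divides |G| = 36.
Closing under the operation: H = {e, r^3, r^6, r^9, r^12, r^15, s, r^3s, r^6s, r^9s, r^12s, r^15s}, so |H| = 12.

12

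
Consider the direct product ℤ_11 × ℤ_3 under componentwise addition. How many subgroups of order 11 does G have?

|G| = 33 and 11 | 33, so subgroups of order 11 are possible by Lagrange.
The subgroups of order 11 are: {(0,0), (1,0), (2,0), (3,0), (4,0), (5,0), (6,0), (7,0), (8,0), (9,0), (10,0)}.
So G has 1 subgroup of order 11.

1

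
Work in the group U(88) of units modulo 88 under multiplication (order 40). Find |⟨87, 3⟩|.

20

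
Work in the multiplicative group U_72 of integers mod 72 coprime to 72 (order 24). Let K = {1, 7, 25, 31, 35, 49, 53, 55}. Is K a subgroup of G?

No

Closure fails: 35 · 7 = 29 ∉ K. So K is not a subgroup.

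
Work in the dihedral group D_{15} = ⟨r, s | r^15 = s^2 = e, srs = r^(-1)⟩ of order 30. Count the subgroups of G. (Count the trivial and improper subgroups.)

|G| = 30, so by Lagrange every subgroup order divides 30. Divisors: 1, 2, 3, 5, 6, 10, 15, 30.
Subgroups by order — order 1: 1; order 2: 15; order 3: 1; order 5: 1; order 6: 5; order 10: 3; order 15: 1; order 30: 1.
Total: 1 + 15 + 1 + 1 + 5 + 3 + 1 + 1 = 28.

28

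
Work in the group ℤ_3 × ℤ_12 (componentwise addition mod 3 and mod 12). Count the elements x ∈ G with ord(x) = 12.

An element (a,b) has order lcm(ord(a), ord(b)); count pairs with lcm equal to 12.
Enumerating gives 16 such elements.

16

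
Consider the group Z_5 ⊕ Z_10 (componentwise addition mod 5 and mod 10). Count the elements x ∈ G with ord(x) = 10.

An element (a,b) has order lcm(ord(a), ord(b)); count pairs with lcm equal to 10.
Enumerating gives 24 such elements.

24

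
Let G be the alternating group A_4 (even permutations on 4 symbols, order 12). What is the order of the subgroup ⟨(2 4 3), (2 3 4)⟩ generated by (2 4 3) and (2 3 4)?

|⟨(2 4 3)⟩| = 3 and |⟨(2 3 4)⟩| = 3, so |H| is a multiple of lcm(3, 3) = 3 and divides |G| = 12.
Closing under the operation: H = {e, (2 3 4), (2 4 3)}, so |H| = 3.

3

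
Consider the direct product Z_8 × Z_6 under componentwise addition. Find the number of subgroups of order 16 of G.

|G| = 48 and 16 | 48, so subgroups of order 16 are possible by Lagrange.
The subgroups of order 16 are: {(0,0), (0,3), (1,0), (1,3), (2,0), (2,3), (3,0), (3,3), (4,0), (4,3), (5,0), (5,3), (6,0), (6,3), (7,0), (7,3)}.
So G has 1 subgroup of order 16.

1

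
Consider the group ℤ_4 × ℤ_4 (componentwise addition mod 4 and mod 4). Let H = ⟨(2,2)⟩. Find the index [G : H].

8

|⟨(2,2)⟩| = 2 and |G| = 16.
By Lagrange, [G : H] = |G|/|H| = 16/2 = 8.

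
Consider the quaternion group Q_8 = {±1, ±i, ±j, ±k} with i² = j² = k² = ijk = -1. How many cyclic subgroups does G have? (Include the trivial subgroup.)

5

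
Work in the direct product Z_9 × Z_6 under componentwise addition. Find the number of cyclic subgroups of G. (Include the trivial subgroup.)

Group the elements of G by the cyclic subgroup they generate; each cyclic subgroup of order d accounts for φ(d) elements.
Cyclic subgroups by order — order 1: 1; order 2: 1; order 3: 4; order 6: 4; order 9: 3; order 18: 3.
Total: 16.

16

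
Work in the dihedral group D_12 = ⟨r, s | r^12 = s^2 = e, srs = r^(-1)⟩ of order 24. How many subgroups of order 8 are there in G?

3

|G| = 24 and 8 | 24, so subgroups of order 8 are possible by Lagrange.
The subgroups of order 8 are: {e, r^3, r^6, r^9, rs, r^4s, r^7s, r^10s}; {e, r^3, r^6, r^9, r^2s, r^5s, r^8s, r^11s}; {e, r^3, r^6, r^9, s, r^3s, r^6s, r^9s}.
So G has 3 subgroups of order 8.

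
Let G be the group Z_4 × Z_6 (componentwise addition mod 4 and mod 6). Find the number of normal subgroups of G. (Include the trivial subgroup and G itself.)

16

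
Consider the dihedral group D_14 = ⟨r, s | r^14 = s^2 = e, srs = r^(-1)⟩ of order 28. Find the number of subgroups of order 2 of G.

15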